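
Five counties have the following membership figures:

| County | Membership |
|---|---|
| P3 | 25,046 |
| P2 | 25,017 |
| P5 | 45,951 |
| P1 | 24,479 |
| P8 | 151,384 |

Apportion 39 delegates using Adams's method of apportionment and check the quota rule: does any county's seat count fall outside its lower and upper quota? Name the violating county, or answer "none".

P8

Standard quotas: P3 3.593, P2 3.589, P5 6.592, P1 3.511, P8 21.716.
Adams allocation: P3 4, P2 4, P5 7, P1 4, P8 20.
P8 has quota 21.716 (lower 21, upper 22) but receives 20 — outside the quota interval.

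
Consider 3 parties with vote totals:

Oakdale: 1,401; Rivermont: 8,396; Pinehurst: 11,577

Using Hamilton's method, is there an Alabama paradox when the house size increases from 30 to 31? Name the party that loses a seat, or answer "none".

At 30 seats: Oakdale 2, Rivermont 12, Pinehurst 16.
At 31 seats: Oakdale 2, Rivermont 12, Pinehurst 17.
No party's allocation decreased.

none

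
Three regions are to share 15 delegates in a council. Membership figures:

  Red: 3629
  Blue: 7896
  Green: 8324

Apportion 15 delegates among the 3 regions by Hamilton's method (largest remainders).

Red=3, Blue=6, Green=6

The standard divisor is 19849/15 ≈ 1323.267.
Standard quotas: Red 2.7425, Blue 5.9671, Green 6.2905.
Lower quotas: Red 2, Blue 5, Green 6 (sum 13, leaving 2 seats).
Remainders in descending order: Blue 0.9671, Red 0.7425, Green 0.2905.
The surplus seats go to Blue, Red.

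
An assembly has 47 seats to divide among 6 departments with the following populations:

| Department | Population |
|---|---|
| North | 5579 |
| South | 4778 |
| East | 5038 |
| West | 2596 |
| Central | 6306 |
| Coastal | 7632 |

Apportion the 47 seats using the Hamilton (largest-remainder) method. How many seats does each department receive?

Total 31929; standard divisor 31929/47 ≈ 679.34.
Standard quotas: North 8.2124, South 7.0333, East 7.4160, West 3.8214, Central 9.2825, Coastal 11.2344.
Lower quotas: North 8, South 7, East 7, West 3, Central 9, Coastal 11 (sum 45, leaving 2 seats).
Remainders in descending order: West 0.8214, East 0.4160, Central 0.2825, Coastal 0.2344, North 0.2124, South 0.0333.
Largest remainders: West, East receive the extra seats.

North: 8, South: 7, East: 8, West: 4, Central: 9, Coastal: 11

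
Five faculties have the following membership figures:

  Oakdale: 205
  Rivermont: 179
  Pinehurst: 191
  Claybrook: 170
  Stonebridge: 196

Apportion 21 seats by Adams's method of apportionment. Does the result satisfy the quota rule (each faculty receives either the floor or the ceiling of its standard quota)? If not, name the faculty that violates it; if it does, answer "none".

Standard quotas: Oakdale 4.575, Rivermont 3.995, Pinehurst 4.262, Claybrook 3.794, Stonebridge 4.374.
Adams allocation: Oakdale 5, Rivermont 4, Pinehurst 4, Claybrook 4, Stonebridge 4.
Every allocation lies between the lower and upper quota.

none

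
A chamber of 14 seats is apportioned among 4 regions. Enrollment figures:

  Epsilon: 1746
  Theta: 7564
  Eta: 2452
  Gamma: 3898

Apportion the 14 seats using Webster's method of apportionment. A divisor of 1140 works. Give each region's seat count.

Epsilon 2, Theta 7, Eta 2, Gamma 3

With modified divisor 1140: modified quotas Epsilon 1.532, Theta 6.635, Eta 2.151, Gamma 3.419.
Rounding to the nearest integer: Epsilon 2, Theta 7, Eta 2, Gamma 3 (total 14).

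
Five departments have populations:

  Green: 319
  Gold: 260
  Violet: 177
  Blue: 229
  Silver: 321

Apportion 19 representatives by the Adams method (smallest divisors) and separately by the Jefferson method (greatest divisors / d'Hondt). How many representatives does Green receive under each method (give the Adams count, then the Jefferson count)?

Adams: Green 4, Gold 4, Violet 3, Blue 3, Silver 5.
Jefferson: Green 5, Gold 4, Violet 2, Blue 3, Silver 5.
Green gets 4 under Adams and 5 under Jefferson.

4 and 5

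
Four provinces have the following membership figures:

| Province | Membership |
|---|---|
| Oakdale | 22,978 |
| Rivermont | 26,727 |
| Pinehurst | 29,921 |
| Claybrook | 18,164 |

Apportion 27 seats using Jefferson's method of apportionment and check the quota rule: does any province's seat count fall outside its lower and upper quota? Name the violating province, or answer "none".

none

Standard quotas: Oakdale 6.344, Rivermont 7.379, Pinehurst 8.261, Claybrook 5.015.
Jefferson allocation: Oakdale 6, Rivermont 8, Pinehurst 8, Claybrook 5.
Every allocation lies between the lower and upper quota.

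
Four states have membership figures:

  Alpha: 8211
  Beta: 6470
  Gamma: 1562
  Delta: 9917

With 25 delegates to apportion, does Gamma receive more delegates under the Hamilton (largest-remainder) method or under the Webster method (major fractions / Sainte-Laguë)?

Hamilton

Hamilton: Alpha 8, Beta 6, Gamma 2, Delta 9.
Webster: Alpha 8, Beta 6, Gamma 1, Delta 10.
Gamma gets 2 under Hamilton and 1 under Webster.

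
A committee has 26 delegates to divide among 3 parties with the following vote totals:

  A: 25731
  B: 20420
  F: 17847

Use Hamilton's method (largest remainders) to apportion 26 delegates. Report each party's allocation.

A: 11, B: 8, F: 7

The standard divisor is 63998/26 ≈ 2461.462.
Standard quotas: A 10.4535, B 8.2959, F 7.2506.
Lower quotas: A 10, B 8, F 7 (sum 25, leaving 1 seat).
Remainders in descending order: A 0.4535, B 0.2959, F 0.2506.
The surplus seat goes to A.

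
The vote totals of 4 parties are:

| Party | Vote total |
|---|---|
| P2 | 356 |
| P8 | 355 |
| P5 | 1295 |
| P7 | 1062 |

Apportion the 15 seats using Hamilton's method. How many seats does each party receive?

Standard divisor: 3068 ÷ 15 ≈ 204.533.
Standard quotas: P2 1.741, P8 1.736, P5 6.331, P7 5.192.
Lower quotas: P2 1, P8 1, P5 6, P7 5 (sum 13, leaving 2 seats).
Remainders in descending order: P2 0.741, P8 0.736, P5 0.331, P7 0.192.
The surplus seats go to P2, P8.

P2 2; P8 2; P5 6; P7 5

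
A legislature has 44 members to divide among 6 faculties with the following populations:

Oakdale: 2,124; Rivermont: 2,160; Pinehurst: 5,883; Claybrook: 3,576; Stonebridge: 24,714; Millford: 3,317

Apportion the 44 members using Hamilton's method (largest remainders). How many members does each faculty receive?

Standard divisor: 41774 ÷ 44 ≈ 949.409.
Standard quotas: Oakdale 2.2372, Rivermont 2.2751, Pinehurst 6.1965, Claybrook 3.7666, Stonebridge 26.0309, Millford 3.4938.
Lower quotas: Oakdale 2, Rivermont 2, Pinehurst 6, Claybrook 3, Stonebridge 26, Millford 3 (sum 42, leaving 2 seats).
Remainders in descending order: Claybrook 0.7666, Millford 0.4938, Rivermont 0.2751, Oakdale 0.2372, Pinehurst 0.1965, Stonebridge 0.0309.
The surplus seats go to Claybrook, Millford.

Oakdale 2, Rivermont 2, Pinehurst 6, Claybrook 4, Stonebridge 26, Millford 4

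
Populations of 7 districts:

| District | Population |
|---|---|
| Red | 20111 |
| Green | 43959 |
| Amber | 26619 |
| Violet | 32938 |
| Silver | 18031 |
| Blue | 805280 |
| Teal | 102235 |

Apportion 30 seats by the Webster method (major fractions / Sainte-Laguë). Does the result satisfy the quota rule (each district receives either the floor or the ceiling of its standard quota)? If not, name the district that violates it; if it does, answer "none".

Standard quotas: Red 0.575, Green 1.257, Amber 0.761, Violet 0.942, Silver 0.516, Blue 23.026, Teal 2.923.
Webster allocation: Red 1, Green 1, Amber 1, Violet 1, Silver 1, Blue 22, Teal 3.
Blue has quota 23.026 (lower 23, upper 24) but receives 22 — outside the quota interval.

Blue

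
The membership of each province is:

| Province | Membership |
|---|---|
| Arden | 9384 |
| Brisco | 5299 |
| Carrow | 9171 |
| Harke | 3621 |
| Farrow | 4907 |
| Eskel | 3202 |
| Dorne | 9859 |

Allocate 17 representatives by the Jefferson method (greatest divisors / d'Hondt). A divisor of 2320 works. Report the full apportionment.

With modified divisor 2320: modified quotas Arden 4.045, Brisco 2.284, Carrow 3.953, Harke 1.561, Farrow 2.115, Eskel 1.380, Dorne 4.250.
Rounding down: Arden 4, Brisco 2, Carrow 3, Harke 1, Farrow 2, Eskel 1, Dorne 4 (total 17).

Arden 4; Brisco 2; Carrow 3; Harke 1; Farrow 2; Eskel 1; Dorne 4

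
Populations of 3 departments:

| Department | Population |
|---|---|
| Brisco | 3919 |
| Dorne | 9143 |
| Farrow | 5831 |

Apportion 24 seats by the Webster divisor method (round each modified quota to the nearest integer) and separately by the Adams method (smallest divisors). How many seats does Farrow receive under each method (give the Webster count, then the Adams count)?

Webster: Brisco 5, Dorne 12, Farrow 7.
Adams: Brisco 5, Dorne 11, Farrow 8.
Farrow gets 7 under Webster and 8 under Adams.

7 and 8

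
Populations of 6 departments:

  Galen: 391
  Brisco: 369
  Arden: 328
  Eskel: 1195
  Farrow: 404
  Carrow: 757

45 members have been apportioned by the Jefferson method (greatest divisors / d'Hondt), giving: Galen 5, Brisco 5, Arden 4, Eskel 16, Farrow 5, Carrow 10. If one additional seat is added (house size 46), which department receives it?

Eskel

Priority for the next seat is population ÷ (current seats + 1).
Priorities: Galen 65.167, Brisco 61.500, Arden 65.600, Eskel 70.294, Farrow 67.333, Carrow 68.818.
Highest priority: Eskel.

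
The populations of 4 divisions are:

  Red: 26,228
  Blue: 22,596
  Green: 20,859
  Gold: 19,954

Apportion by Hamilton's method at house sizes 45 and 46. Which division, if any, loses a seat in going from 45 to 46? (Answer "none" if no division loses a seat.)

At 45 seats: Red 13, Blue 11, Green 11, Gold 10.
At 46 seats: Red 13, Blue 12, Green 11, Gold 10.
No division's allocation decreased.

none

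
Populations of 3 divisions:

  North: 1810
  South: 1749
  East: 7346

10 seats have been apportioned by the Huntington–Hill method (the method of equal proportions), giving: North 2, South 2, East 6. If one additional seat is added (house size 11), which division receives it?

Priority for the next seat is population ÷ (√(s·(s+1))).
Priorities: North 738.929, South 714.026, East 1133.512.
Highest priority: East.

East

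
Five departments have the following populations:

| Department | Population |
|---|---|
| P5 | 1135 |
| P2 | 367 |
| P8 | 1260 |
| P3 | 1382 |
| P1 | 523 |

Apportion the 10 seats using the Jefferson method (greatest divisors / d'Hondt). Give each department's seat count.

Standard divisor 4667/10 ≈ 466.7; standard quotas: P5 2.432, P2 0.786, P8 2.700, P3 2.961, P1 1.121.
Rounding down gives 2, 0, 2, 2, 1 = 7 seats, so the divisor must be adjusted.
With modified divisor 374.93: modified quotas P5 3.027, P2 0.979, P8 3.361, P3 3.686, P1 1.395.
Rounding down: P5 3, P2 0, P8 3, P3 3, P1 1 (total 10).

P5: 3, P2: 0, P8: 3, P3: 3, P1: 1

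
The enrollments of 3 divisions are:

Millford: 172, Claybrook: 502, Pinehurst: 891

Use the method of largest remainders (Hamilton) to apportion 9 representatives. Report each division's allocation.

Millford 1, Claybrook 3, Pinehurst 5

The standard divisor is 1565/9 ≈ 173.889.
Standard quotas: Millford 0.989, Claybrook 2.887, Pinehurst 5.124.
Lower quotas: Millford 0, Claybrook 2, Pinehurst 5 (sum 7, leaving 2 seats).
Remainders in descending order: Millford 0.989, Claybrook 0.887, Pinehurst 0.124.
Largest remainders: Millford, Claybrook receive the extra seats.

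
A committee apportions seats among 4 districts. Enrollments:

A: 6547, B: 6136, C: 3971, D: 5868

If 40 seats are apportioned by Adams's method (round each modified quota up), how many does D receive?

10

Standard divisor 22522/40 ≈ 563.05; standard quotas: A 11.628, B 10.898, C 7.053, D 10.422.
Rounding up gives 12, 11, 8, 11 = 42 seats, so the divisor must be adjusted.
With modified divisor 590: modified quotas A 11.097, B 10.400, C 6.731, D 9.946.
Rounding up: A 12, B 11, C 7, D 10 (total 40).
D receives 10.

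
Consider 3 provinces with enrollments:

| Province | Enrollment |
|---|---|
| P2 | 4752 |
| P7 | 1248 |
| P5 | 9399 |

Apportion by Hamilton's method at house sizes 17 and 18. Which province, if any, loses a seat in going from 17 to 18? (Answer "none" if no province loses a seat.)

At 17 seats: P2 5, P7 2, P5 10.
At 18 seats: P2 6, P7 1, P5 11.
P7 drops from 2 to 1.

P7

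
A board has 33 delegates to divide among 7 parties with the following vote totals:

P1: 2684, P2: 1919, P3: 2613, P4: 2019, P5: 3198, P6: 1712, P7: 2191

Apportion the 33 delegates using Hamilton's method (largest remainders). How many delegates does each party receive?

Total 16336; standard divisor 16336/33 ≈ 495.03.
Standard quotas: P1 5.422, P2 3.877, P3 5.278, P4 4.079, P5 6.460, P6 3.458, P7 4.426.
Lower quotas: P1 5, P2 3, P3 5, P4 4, P5 6, P6 3, P7 4 (sum 30, leaving 3 seats).
Remainders in descending order: P2 0.877, P5 0.460, P6 0.458, P7 0.426, P1 0.422, P3 0.278, P4 0.079.
The surplus seats go to P2, P5, P6.

P1=5, P2=4, P3=5, P4=4, P5=7, P6=4, P7=4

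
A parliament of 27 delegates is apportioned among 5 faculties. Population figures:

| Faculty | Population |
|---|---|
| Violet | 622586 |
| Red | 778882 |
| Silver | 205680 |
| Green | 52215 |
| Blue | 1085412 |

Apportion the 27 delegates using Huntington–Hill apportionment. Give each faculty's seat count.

With divisor 103786: modified quotas Violet 5.999, Red 7.505, Silver 1.982, Green 0.503, Blue 10.458.
Geometric-mean thresholds: Violet √(5·6)=5.477, Red √(7·8)=7.483, Silver √(1·2)=1.414, Green (min 1), Blue √(10·11)=10.488.
Each quota rounded against its threshold gives Violet 6, Red 8, Silver 2, Green 1, Blue 10 (total 27).

Violet: 6, Red: 8, Silver: 2, Green: 1, Blue: 10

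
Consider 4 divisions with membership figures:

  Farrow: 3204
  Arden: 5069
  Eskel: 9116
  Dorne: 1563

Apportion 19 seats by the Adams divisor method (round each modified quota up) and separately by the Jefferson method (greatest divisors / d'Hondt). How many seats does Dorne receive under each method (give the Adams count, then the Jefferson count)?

Adams: Farrow 3, Arden 5, Eskel 9, Dorne 2.
Jefferson: Farrow 3, Arden 5, Eskel 10, Dorne 1.
Dorne gets 2 under Adams and 1 under Jefferson.

2 and 1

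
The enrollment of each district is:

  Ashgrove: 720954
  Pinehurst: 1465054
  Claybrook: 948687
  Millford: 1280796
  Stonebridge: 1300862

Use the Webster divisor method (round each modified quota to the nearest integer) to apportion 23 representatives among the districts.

Ashgrove 3, Pinehurst 6, Claybrook 4, Millford 5, Stonebridge 5

Standard divisor 5716353/23 ≈ 248537.087; standard quotas: Ashgrove 2.901, Pinehurst 5.895, Claybrook 3.817, Millford 5.153, Stonebridge 5.234.
Rounding to the nearest integer gives Ashgrove 3, Pinehurst 6, Claybrook 4, Millford 5, Stonebridge 5 — total 23, matching the house size, so no adjustment is needed.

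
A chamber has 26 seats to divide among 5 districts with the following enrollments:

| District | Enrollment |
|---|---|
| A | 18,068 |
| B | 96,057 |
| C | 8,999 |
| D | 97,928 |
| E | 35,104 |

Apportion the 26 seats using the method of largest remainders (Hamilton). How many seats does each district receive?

The standard divisor is 256156/26 ≈ 9852.154.
Standard quotas: A 1.8339, B 9.7498, C 0.9134, D 9.9398, E 3.5631.
Lower quotas: A 1, B 9, C 0, D 9, E 3 (sum 22, leaving 4 seats).
Remainders in descending order: D 0.9398, C 0.9134, A 0.8339, B 0.7498, E 0.5631.
The surplus seats go to D, C, A, B.

A: 2, B: 10, C: 1, D: 10, E: 3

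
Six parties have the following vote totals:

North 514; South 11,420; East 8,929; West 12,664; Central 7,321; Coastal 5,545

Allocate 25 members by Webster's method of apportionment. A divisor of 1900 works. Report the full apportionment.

North: 0; South: 6; East: 5; West: 7; Central: 4; Coastal: 3

With modified divisor 1900: modified quotas North 0.271, South 6.011, East 4.699, West 6.665, Central 3.853, Coastal 2.918.
Rounding to the nearest integer: North 0, South 6, East 5, West 7, Central 4, Coastal 3 (total 25).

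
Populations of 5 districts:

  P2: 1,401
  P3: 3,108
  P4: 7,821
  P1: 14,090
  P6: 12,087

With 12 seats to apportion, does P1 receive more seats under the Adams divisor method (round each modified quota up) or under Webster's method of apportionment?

Webster

Adams: P2 1, P3 1, P4 2, P1 4, P6 4.
Webster: P2 0, P3 1, P4 2, P1 5, P6 4.
P1 gets 4 under Adams and 5 under Webster.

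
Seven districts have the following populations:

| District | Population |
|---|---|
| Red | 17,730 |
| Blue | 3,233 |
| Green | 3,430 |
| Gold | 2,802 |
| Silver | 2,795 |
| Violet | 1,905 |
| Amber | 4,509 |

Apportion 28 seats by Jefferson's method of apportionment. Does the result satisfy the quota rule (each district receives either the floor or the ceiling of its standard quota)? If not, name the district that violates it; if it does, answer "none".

Standard quotas: Red 13.637, Blue 2.487, Green 2.638, Gold 2.155, Silver 2.150, Violet 1.465, Amber 3.468.
Jefferson allocation: Red 15, Blue 2, Green 3, Gold 2, Silver 2, Violet 1, Amber 3.
Red has quota 13.637 (lower 13, upper 14) but receives 15 — outside the quota interval.

Red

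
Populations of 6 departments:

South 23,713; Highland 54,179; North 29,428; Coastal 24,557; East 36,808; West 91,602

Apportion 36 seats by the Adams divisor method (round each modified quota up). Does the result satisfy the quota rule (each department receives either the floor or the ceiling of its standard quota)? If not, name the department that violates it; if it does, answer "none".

none

Standard quotas: South 3.280, Highland 7.493, North 4.070, Coastal 3.396, East 5.091, West 12.669.
Adams allocation: South 4, Highland 7, North 4, Coastal 4, East 5, West 12.
Every allocation lies between the lower and upper quota.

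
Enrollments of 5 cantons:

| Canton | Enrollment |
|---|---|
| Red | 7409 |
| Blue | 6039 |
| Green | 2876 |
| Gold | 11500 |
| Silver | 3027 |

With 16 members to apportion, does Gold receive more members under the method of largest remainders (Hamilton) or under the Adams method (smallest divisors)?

Hamilton: Red 4, Blue 3, Green 1, Gold 6, Silver 2.
Adams: Red 4, Blue 3, Green 2, Gold 5, Silver 2.
Gold gets 6 under Hamilton and 5 under Adams.

Hamilton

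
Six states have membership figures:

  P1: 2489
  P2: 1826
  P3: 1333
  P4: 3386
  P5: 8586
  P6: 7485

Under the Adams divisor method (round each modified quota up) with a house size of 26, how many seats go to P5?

8

Standard divisor 25105/26 ≈ 965.577; standard quotas: P1 2.578, P2 1.891, P3 1.381, P4 3.507, P5 8.892, P6 7.752.
Rounding up gives 3, 2, 2, 4, 9, 8 = 28 seats, so the divisor must be adjusted.
With modified divisor 1100: modified quotas P1 2.263, P2 1.660, P3 1.212, P4 3.078, P5 7.805, P6 6.805.
Rounding up: P1 3, P2 2, P3 2, P4 4, P5 8, P6 7 (total 26).
P5 receives 8.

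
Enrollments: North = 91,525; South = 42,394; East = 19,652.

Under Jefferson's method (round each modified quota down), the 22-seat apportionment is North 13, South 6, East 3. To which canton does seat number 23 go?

North

Priority for the next seat is population ÷ (current seats + 1).
Priorities: North 6537.500, South 6056.286, East 4913.000.
Highest priority: North.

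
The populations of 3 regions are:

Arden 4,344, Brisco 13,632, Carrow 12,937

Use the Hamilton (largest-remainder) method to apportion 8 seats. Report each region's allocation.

Arden: 1, Brisco: 4, Carrow: 3

Standard divisor: 30913 ÷ 8 ≈ 3864.125.
Standard quotas: Arden 1.1242, Brisco 3.5278, Carrow 3.3480.
Lower quotas: Arden 1, Brisco 3, Carrow 3 (sum 7, leaving 1 seat).
Remainders in descending order: Brisco 0.5278, Carrow 0.3480, Arden 0.1242.
Largest remainder: Brisco receives the extra seat.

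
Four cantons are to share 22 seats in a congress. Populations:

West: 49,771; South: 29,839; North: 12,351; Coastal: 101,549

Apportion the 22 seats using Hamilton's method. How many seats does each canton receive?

The standard divisor is 193510/22 ≈ 8795.909.
Standard quotas: West 5.6584, South 3.3924, North 1.4042, Coastal 11.5450.
Lower quotas: West 5, South 3, North 1, Coastal 11 (sum 20, leaving 2 seats).
Remainders in descending order: West 0.6584, Coastal 0.5450, North 0.4042, South 0.3924.
The surplus seats go to West, Coastal.

West=6; South=3; North=1; Coastal=12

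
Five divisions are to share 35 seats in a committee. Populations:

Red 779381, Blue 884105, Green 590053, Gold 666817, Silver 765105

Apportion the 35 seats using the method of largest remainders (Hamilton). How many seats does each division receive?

Standard divisor: 3685461 ÷ 35 ≈ 105298.886.
Standard quotas: Red 7.4016, Blue 8.3961, Green 5.6036, Gold 6.3326, Silver 7.2660.
Lower quotas: Red 7, Blue 8, Green 5, Gold 6, Silver 7 (sum 33, leaving 2 seats).
Remainders in descending order: Green 0.6036, Red 0.4016, Blue 0.3961, Gold 0.3326, Silver 0.2660.
Largest remainders: Green, Red receive the extra seats.

Red: 8; Blue: 8; Green: 6; Gold: 6; Silver: 7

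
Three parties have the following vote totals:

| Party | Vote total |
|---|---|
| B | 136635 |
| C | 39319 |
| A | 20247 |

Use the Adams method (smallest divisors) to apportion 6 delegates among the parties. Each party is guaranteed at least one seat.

B: 4, C: 1, A: 1

Standard divisor 196201/6 ≈ 32700.167; standard quotas: B 4.178, C 1.202, A 0.619.
Rounding up gives 5, 2, 1 = 8 seats, so the divisor must be adjusted.
With modified divisor 42400: modified quotas B 3.223, C 0.927, A 0.478.
Rounding up: B 4, C 1, A 1 (total 6).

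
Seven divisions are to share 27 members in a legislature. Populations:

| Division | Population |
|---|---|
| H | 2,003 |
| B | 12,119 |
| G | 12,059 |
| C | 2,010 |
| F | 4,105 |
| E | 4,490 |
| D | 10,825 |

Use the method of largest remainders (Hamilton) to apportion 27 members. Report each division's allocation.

The standard divisor is 47611/27 ≈ 1763.37.
Standard quotas: H 1.1359, B 6.8726, G 6.8386, C 1.1399, F 2.3279, E 2.5463, D 6.1388.
Lower quotas: H 1, B 6, G 6, C 1, F 2, E 2, D 6 (sum 24, leaving 3 seats).
Remainders in descending order: B 0.8726, G 0.8386, E 0.5463, F 0.3279, C 0.1399, D 0.1388, H 0.1359.
Largest remainders: B, G, E receive the extra seats.

H: 1; B: 7; G: 7; C: 1; F: 2; E: 3; D: 6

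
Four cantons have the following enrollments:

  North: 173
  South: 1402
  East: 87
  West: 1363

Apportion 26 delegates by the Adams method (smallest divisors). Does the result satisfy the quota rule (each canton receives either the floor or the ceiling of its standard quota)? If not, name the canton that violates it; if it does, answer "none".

Standard quotas: North 1.487, South 12.050, East 0.748, West 11.715.
Adams allocation: North 2, South 12, East 1, West 11.
Every allocation lies between the lower and upper quota.

none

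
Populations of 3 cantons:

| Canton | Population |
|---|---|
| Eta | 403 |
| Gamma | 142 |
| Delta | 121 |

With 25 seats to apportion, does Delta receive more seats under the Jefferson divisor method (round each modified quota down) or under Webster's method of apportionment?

Jefferson: Eta 16, Gamma 5, Delta 4.
Webster: Eta 15, Gamma 5, Delta 5.
Delta gets 4 under Jefferson and 5 under Webster.

Webster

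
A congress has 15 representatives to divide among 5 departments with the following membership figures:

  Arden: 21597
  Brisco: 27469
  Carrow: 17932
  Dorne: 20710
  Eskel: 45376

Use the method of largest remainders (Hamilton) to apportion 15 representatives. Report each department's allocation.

Total 133084; standard divisor 133084/15 ≈ 8872.267.
Standard quotas: Arden 2.4342, Brisco 3.0961, Carrow 2.0211, Dorne 2.3342, Eskel 5.1144.
Lower quotas: Arden 2, Brisco 3, Carrow 2, Dorne 2, Eskel 5 (sum 14, leaving 1 seat).
Remainders in descending order: Arden 0.4342, Dorne 0.3342, Eskel 0.1144, Brisco 0.0961, Carrow 0.0211.
The surplus seat goes to Arden.

Arden 3; Brisco 3; Carrow 2; Dorne 2; Eskel 5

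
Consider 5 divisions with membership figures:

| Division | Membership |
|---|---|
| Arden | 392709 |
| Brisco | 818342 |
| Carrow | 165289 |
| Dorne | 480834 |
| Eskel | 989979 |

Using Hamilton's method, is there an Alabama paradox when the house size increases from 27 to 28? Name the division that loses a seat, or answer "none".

At 27 seats: Arden 4, Brisco 8, Carrow 2, Dorne 4, Eskel 9.
At 28 seats: Arden 4, Brisco 8, Carrow 1, Dorne 5, Eskel 10.
Carrow drops from 2 to 1.

Carrow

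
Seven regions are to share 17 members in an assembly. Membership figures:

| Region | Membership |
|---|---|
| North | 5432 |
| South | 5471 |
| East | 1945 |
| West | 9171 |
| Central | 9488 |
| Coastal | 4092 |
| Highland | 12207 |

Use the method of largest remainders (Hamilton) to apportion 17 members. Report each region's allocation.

North: 2, South: 2, East: 1, West: 3, Central: 3, Coastal: 2, Highland: 4

Standard divisor: 47806 ÷ 17 ≈ 2812.118.
Standard quotas: North 1.9316, South 1.9455, East 0.6916, West 3.2612, Central 3.3740, Coastal 1.4551, Highland 4.3409.
Lower quotas: North 1, South 1, East 0, West 3, Central 3, Coastal 1, Highland 4 (sum 13, leaving 4 seats).
Remainders in descending order: South 0.9455, North 0.9316, East 0.6916, Coastal 0.4551, Central 0.3740, Highland 0.3409, West 0.2612.
Largest remainders: South, North, East, Coastal receive the extra seats.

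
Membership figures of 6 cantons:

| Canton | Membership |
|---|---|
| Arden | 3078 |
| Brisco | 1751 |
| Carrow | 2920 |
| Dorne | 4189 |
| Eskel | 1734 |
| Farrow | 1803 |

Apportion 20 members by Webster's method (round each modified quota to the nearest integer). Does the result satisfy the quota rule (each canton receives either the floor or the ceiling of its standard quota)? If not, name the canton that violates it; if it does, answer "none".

Standard quotas: Arden 3.978, Brisco 2.263, Carrow 3.774, Dorne 5.414, Eskel 2.241, Farrow 2.330.
Webster allocation: Arden 4, Brisco 2, Carrow 4, Dorne 6, Eskel 2, Farrow 2.
Every allocation lies between the lower and upper quota.

none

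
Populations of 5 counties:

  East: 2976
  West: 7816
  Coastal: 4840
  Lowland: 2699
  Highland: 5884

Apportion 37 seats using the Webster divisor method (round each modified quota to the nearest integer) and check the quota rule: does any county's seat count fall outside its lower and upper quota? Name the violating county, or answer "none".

Standard quotas: East 4.547, West 11.943, Coastal 7.395, Lowland 4.124, Highland 8.991.
Webster allocation: East 5, West 12, Coastal 7, Lowland 4, Highland 9.
Every allocation lies between the lower and upper quota.

none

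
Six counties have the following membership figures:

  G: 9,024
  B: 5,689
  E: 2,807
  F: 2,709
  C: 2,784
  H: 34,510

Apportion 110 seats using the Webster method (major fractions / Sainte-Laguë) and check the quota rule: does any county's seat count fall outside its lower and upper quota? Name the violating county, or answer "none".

Standard quotas: G 17.256, B 10.879, E 5.368, F 5.180, C 5.324, H 65.993.
Webster allocation: G 17, B 11, E 5, F 5, C 5, H 67.
H has quota 65.993 (lower 65, upper 66) but receives 67 — outside the quota interval.

H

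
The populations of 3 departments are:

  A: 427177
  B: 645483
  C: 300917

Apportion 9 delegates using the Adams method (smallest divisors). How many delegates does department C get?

2

Standard divisor 1373577/9 ≈ 152619.667; standard quotas: A 2.799, B 4.229, C 1.972.
Rounding up gives 3, 5, 2 = 10 seats, so the divisor must be adjusted.
With modified divisor 187500: modified quotas A 2.278, B 3.443, C 1.605.
Rounding up: A 3, B 4, C 2 (total 9).
C receives 2.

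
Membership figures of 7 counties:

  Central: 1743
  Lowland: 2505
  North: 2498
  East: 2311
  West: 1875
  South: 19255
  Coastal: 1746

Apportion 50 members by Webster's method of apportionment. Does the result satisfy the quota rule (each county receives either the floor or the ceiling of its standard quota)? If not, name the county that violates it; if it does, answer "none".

South

Standard quotas: Central 2.729, Lowland 3.922, North 3.911, East 3.619, West 2.936, South 30.149, Coastal 2.734.
Webster allocation: Central 3, Lowland 4, North 4, East 4, West 3, South 29, Coastal 3.
South has quota 30.149 (lower 30, upper 31) but receives 29 — outside the quota interval.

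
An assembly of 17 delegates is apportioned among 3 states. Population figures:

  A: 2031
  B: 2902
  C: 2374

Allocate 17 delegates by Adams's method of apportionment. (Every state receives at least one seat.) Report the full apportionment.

Standard divisor 7307/17 ≈ 429.824; standard quotas: A 4.725, B 6.752, C 5.523.
Rounding up gives 5, 7, 6 = 18 seats, so the divisor must be adjusted.
With modified divisor 480: modified quotas A 4.231, B 6.046, C 4.946.
Rounding up: A 5, B 7, C 5 (total 17).

A=5; B=7; C=5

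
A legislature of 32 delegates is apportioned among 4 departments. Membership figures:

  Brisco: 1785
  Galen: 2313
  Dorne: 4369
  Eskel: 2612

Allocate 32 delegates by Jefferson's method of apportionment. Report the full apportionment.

Standard divisor 11079/32 ≈ 346.219; standard quotas: Brisco 5.156, Galen 6.681, Dorne 12.619, Eskel 7.544.
Rounding down gives 5, 6, 12, 7 = 30 seats, so the divisor must be adjusted.
With modified divisor 328: modified quotas Brisco 5.442, Galen 7.052, Dorne 13.320, Eskel 7.963.
Rounding down: Brisco 5, Galen 7, Dorne 13, Eskel 7 (total 32).

Brisco 5; Galen 7; Dorne 13; Eskel 7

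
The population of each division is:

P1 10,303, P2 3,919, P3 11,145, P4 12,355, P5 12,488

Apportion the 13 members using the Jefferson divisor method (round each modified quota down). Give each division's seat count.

Standard divisor 50210/13 ≈ 3862.308; standard quotas: P1 2.668, P2 1.015, P3 2.886, P4 3.199, P5 3.233.
Rounding down gives 2, 1, 2, 3, 3 = 11 seats, so the divisor must be adjusted.
With modified divisor 3300: modified quotas P1 3.122, P2 1.188, P3 3.377, P4 3.744, P5 3.784.
Rounding down: P1 3, P2 1, P3 3, P4 3, P5 3 (total 13).

P1 3; P2 1; P3 3; P4 3; P5 3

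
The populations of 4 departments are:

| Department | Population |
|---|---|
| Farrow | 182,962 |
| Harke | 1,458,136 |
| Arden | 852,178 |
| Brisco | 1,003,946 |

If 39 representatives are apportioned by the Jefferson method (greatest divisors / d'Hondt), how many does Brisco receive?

11

Standard divisor 3497222/39 ≈ 89672.359; standard quotas: Farrow 2.040, Harke 16.261, Arden 9.503, Brisco 11.196.
Rounding down gives 2, 16, 9, 11 = 38 seats, so the divisor must be adjusted.
With modified divisor 85500: modified quotas Farrow 2.140, Harke 17.054, Arden 9.967, Brisco 11.742.
Rounding down: Farrow 2, Harke 17, Arden 9, Brisco 11 (total 39).
Brisco receives 11.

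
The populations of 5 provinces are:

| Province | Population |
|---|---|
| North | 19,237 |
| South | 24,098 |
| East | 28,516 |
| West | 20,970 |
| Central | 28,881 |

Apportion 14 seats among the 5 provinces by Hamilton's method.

North 2, South 3, East 3, West 3, Central 3

Total 121702; standard divisor 121702/14 = 8693.
Standard quotas: North 2.2129, South 2.7721, East 3.2803, West 2.4123, Central 3.3223.
Lower quotas: North 2, South 2, East 3, West 2, Central 3 (sum 12, leaving 2 seats).
Remainders in descending order: South 0.7721, West 0.4123, Central 0.3223, East 0.2803, North 0.2129.
The surplus seats go to South, West.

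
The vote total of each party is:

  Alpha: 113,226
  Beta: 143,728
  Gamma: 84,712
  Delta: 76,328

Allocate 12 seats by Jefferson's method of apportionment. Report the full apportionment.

Standard divisor 417994/12 ≈ 34832.833; standard quotas: Alpha 3.251, Beta 4.126, Gamma 2.432, Delta 2.191.
Rounding down gives 3, 4, 2, 2 = 11 seats, so the divisor must be adjusted.
With modified divisor 28500: modified quotas Alpha 3.973, Beta 5.043, Gamma 2.972, Delta 2.678.
Rounding down: Alpha 3, Beta 5, Gamma 2, Delta 2 (total 12).

Alpha=3, Beta=5, Gamma=2, Delta=2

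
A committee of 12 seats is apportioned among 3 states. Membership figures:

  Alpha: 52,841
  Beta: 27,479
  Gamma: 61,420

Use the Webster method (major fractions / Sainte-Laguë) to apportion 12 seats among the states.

Standard divisor 141740/12 ≈ 11811.667; standard quotas: Alpha 4.474, Beta 2.326, Gamma 5.200.
Rounding to the nearest integer gives 4, 2, 5 = 11 seats, so the divisor must be adjusted.
With modified divisor 11500: modified quotas Alpha 4.595, Beta 2.389, Gamma 5.341.
Rounding to the nearest integer: Alpha 5, Beta 2, Gamma 5 (total 12).

Alpha 5; Beta 2; Gamma 5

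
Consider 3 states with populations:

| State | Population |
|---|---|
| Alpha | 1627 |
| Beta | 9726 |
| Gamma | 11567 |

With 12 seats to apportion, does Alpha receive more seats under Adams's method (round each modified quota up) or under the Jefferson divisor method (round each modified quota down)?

Adams: Alpha 1, Beta 5, Gamma 6.
Jefferson: Alpha 0, Beta 5, Gamma 7.
Alpha gets 1 under Adams and 0 under Jefferson.

Adams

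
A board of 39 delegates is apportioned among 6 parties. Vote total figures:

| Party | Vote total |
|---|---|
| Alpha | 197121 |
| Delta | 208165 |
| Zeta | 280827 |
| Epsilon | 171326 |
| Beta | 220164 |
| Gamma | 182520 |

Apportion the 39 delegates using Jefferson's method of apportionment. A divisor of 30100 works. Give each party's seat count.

Alpha 6, Delta 6, Zeta 9, Epsilon 5, Beta 7, Gamma 6

With modified divisor 30100: modified quotas Alpha 6.549, Delta 6.916, Zeta 9.330, Epsilon 5.692, Beta 7.314, Gamma 6.064.
Rounding down: Alpha 6, Delta 6, Zeta 9, Epsilon 5, Beta 7, Gamma 6 (total 39).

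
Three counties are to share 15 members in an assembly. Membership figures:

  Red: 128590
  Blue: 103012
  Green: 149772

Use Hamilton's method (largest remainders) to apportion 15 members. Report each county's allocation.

Red: 5, Blue: 4, Green: 6

The standard divisor is 381374/15 ≈ 25424.933.
Standard quotas: Red 5.0576, Blue 4.0516, Green 5.8908.
Lower quotas: Red 5, Blue 4, Green 5 (sum 14, leaving 1 seat).
Remainders in descending order: Green 0.8908, Red 0.0576, Blue 0.0516.
The surplus seat goes to Green.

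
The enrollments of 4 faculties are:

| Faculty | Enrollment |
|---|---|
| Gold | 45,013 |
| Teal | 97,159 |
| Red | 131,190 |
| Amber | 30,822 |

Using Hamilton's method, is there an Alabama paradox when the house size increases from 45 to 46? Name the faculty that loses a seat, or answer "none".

At 45 seats: Gold 7, Teal 14, Red 19, Amber 5.
At 46 seats: Gold 7, Teal 15, Red 20, Amber 4.
Amber drops from 5 to 4.

Amber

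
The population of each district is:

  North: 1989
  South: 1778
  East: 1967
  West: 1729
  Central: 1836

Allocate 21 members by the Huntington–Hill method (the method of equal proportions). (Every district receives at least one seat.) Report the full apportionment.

North=5, South=4, East=4, West=4, Central=4

With divisor 442: modified quotas North 4.500, South 4.023, East 4.450, West 3.912, Central 4.154.
Geometric-mean thresholds: North √(4·5)=4.472, South √(4·5)=4.472, East √(4·5)=4.472, West √(3·4)=3.464, Central √(4·5)=4.472.
Each quota rounded against its threshold gives North 5, South 4, East 4, West 4, Central 4 (total 21).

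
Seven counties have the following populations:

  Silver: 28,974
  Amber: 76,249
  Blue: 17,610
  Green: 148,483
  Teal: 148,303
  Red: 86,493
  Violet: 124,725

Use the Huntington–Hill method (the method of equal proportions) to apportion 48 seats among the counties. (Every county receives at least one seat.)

Silver: 2, Amber: 6, Blue: 1, Green: 11, Teal: 11, Red: 7, Violet: 10

With divisor 13035: modified quotas Silver 2.223, Amber 5.850, Blue 1.351, Green 11.391, Teal 11.377, Red 6.635, Violet 9.568.
Geometric-mean thresholds: Silver √(2·3)=2.449, Amber √(5·6)=5.477, Blue √(1·2)=1.414, Green √(11·12)=11.489, Teal √(11·12)=11.489, Red √(6·7)=6.481, Violet √(9·10)=9.487.
Each quota rounded against its threshold gives Silver 2, Amber 6, Blue 1, Green 11, Teal 11, Red 7, Violet 10 (total 48).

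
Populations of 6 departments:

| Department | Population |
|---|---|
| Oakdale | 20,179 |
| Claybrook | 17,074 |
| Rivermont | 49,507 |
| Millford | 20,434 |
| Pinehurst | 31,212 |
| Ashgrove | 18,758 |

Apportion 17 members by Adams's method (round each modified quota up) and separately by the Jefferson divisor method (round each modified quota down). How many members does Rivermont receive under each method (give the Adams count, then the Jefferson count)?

5 and 6

Adams: Oakdale 2, Claybrook 2, Rivermont 5, Millford 2, Pinehurst 4, Ashgrove 2.
Jefferson: Oakdale 2, Claybrook 2, Rivermont 6, Millford 2, Pinehurst 3, Ashgrove 2.
Rivermont gets 5 under Adams and 6 under Jefferson.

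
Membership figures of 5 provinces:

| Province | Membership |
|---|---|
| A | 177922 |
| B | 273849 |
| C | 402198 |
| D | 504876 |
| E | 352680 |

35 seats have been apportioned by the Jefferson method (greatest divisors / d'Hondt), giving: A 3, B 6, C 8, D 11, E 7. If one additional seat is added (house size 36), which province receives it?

C

Priority for the next seat is population ÷ (current seats + 1).
Priorities: A 44480.500, B 39121.286, C 44688.667, D 42073.000, E 44085.000.
Highest priority: C.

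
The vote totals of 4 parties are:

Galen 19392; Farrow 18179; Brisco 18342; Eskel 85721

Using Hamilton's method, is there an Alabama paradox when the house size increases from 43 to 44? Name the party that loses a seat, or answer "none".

At 43 seats: Galen 6, Farrow 5, Brisco 6, Eskel 26.
At 44 seats: Galen 6, Farrow 6, Brisco 6, Eskel 26.
No party's allocation decreased.

none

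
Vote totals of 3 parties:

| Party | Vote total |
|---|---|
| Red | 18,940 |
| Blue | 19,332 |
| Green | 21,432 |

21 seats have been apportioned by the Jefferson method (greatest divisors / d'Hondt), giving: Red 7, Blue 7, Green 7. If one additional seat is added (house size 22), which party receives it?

Green

Priority for the next seat is population ÷ (current seats + 1).
Priorities: Red 2367.500, Blue 2416.500, Green 2679.000.
Highest priority: Green.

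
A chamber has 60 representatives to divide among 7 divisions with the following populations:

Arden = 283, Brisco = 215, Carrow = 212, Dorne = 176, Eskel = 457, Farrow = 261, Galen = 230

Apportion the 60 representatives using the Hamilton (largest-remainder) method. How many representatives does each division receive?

Standard divisor: 1834 ÷ 60 ≈ 30.567.
Standard quotas: Arden 9.258, Brisco 7.034, Carrow 6.936, Dorne 5.758, Eskel 14.951, Farrow 8.539, Galen 7.525.
Lower quotas: Arden 9, Brisco 7, Carrow 6, Dorne 5, Eskel 14, Farrow 8, Galen 7 (sum 56, leaving 4 seats).
Remainders in descending order: Eskel 0.951, Carrow 0.936, Dorne 0.758, Farrow 0.539, Galen 0.525, Arden 0.258, Brisco 0.034.
The surplus seats go to Eskel, Carrow, Dorne, Farrow.

Arden: 9, Brisco: 7, Carrow: 7, Dorne: 6, Eskel: 15, Farrow: 9, Galen: 7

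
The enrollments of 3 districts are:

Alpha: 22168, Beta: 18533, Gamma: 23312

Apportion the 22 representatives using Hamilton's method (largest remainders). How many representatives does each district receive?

Standard divisor: 64013 ÷ 22 ≈ 2909.682.
Standard quotas: Alpha 7.6187, Beta 6.3694, Gamma 8.0119.
Lower quotas: Alpha 7, Beta 6, Gamma 8 (sum 21, leaving 1 seat).
Remainders in descending order: Alpha 0.6187, Beta 0.3694, Gamma 0.0119.
Largest remainder: Alpha receives the extra seat.

Alpha 8, Beta 6, Gamma 8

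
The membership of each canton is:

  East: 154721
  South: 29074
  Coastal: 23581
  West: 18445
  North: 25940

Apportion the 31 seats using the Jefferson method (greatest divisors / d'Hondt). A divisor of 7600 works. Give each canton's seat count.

With modified divisor 7600: modified quotas East 20.358, South 3.826, Coastal 3.103, West 2.427, North 3.413.
Rounding down: East 20, South 3, Coastal 3, West 2, North 3 (total 31).

East=20, South=3, Coastal=3, West=2, North=3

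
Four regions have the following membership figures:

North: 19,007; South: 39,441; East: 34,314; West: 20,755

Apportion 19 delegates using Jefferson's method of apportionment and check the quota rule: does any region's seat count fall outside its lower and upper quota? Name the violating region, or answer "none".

none

Standard quotas: North 3.181, South 6.601, East 5.743, West 3.474.
Jefferson allocation: North 3, South 7, East 6, West 3.
Every allocation lies between the lower and upper quota.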